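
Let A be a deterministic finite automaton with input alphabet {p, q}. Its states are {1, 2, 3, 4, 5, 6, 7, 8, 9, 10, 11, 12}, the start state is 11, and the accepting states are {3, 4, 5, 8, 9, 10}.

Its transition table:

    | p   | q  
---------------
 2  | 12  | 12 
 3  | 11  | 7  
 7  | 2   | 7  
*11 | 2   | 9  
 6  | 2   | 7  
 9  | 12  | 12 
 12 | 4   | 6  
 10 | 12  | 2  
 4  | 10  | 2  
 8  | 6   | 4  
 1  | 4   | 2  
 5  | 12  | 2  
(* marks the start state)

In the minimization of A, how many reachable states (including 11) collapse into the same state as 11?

Reachable states from the start: {2,4,6,7,9,10,11,12}. Unreachable: {1,3,5,8} — drop them.
P0 = {4,9,10} | {2,6,7,11,12}.
On input p, block {4,9,10} splits into {9,10} and {4}.
Refine {2,6,7,11,12} on symbol p: members go to different blocks, giving {2,6,7,11} and {12}.
Split {9,10} by δ(·,q) → {9} and {10}.
Refine {2,6,7,11} on symbol p: members go to different blocks, giving {6,7,11} and {2}.
On input q, block {6,7,11} splits into {6,7} and {11}.
No further refinement is possible. Final partition (7 blocks): {9} | {6,7} | {4} | {12} | {10} | {2} | {11}.
The equivalence class containing 11 is {11}, of size 1.

1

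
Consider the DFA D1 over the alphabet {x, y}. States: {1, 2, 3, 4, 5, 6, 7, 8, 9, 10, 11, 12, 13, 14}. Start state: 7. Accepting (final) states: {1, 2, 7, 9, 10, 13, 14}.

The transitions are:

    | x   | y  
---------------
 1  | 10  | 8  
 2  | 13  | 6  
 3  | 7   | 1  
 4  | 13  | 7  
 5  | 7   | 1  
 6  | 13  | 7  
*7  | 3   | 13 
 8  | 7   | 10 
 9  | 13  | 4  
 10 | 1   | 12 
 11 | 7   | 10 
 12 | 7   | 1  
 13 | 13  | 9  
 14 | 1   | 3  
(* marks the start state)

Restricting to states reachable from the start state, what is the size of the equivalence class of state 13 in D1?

1

First remove the unreachable states {2,5,6,11,14}; 9 states remain.
P0 = {1,7,9,10,13} | {3,4,8,12}.
Split {1,7,9,10,13} by δ(·,x) → {1,9,10,13} and {7}.
Refine {1,9,10,13} on symbol y: members go to different blocks, giving {1,9,10} and {13}.
Refine {1,9,10} on symbol x: members go to different blocks, giving {1,10} and {9}.
Refine {3,4,8,12} on symbol x: members go to different blocks, giving {3,8,12} and {4}.
Stable partition: {1,10} | {3,8,12} | {7} | {13} | {9} | {4} — 6 equivalence classes.
The equivalence class containing 13 is {13}, of size 1.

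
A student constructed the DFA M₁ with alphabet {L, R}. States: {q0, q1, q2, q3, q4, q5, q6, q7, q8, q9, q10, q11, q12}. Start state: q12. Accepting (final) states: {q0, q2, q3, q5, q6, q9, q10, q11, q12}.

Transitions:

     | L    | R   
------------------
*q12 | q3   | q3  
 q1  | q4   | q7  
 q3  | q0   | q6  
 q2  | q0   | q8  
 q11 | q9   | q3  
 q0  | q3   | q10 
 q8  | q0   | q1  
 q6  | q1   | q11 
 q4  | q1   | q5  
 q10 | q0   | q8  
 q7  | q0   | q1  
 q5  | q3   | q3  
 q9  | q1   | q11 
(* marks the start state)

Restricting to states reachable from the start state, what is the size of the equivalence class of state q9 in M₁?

States {q2} cannot be reached from the start state, so discard them.
P0 = {q0,q3,q5,q6,q9,q10,q11,q12} | {q1,q4,q7,q8}.
On input L, block {q0,q3,q5,q6,q9,q10,q11,q12} splits into {q0,q3,q5,q10,q11,q12} and {q6,q9}.
On input L, block {q0,q3,q5,q10,q11,q12} splits into {q0,q3,q5,q10,q12} and {q11}.
Split {q0,q3,q5,q10,q12} by δ(·,R) → {q0,q5,q12} and {q3} and {q10}.
Split {q0,q5,q12} by δ(·,R) → {q5,q12} and {q0}.
Refine {q1,q4,q7,q8} on symbol L: members go to different blocks, giving {q1,q4} and {q7,q8}.
Refine {q1,q4} on symbol R: members go to different blocks, giving {q1} and {q4}.
No further refinement is possible. Final partition (9 blocks): {q5,q12} | {q1} | {q6,q9} | {q11} | {q3} | {q10} | {q0} | {q7,q8} | {q4}.
The equivalence class containing q9 is {q6,q9}, of size 2.

2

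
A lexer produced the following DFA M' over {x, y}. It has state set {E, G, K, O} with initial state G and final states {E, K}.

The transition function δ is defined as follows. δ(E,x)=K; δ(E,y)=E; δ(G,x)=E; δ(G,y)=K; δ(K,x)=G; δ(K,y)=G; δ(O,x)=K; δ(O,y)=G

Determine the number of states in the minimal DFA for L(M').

Reachable states from the start: {E,G,K}. Unreachable: {O} — drop them.
Start with accepting vs non-accepting: {E,K} | {G}.
Split {E,K} by δ(·,x) → {E} and {K}.
Stable partition: {E} | {G} | {K} — 3 equivalence classes.

3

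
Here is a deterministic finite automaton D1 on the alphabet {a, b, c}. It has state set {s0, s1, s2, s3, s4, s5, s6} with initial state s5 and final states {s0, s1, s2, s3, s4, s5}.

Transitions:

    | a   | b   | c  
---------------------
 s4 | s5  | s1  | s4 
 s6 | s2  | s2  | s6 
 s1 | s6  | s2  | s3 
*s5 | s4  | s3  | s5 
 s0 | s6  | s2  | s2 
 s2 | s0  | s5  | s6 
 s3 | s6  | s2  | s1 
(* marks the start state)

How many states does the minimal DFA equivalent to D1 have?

5

Every state is reachable, so we keep all 7.
Initial partition by acceptance: {s0,s1,s2,s3,s4,s5} | {s6}.
On input a, block {s0,s1,s2,s3,s4,s5} splits into {s0,s1,s3} and {s2,s4,s5}.
Split {s0,s1,s3} by δ(·,c) → {s1,s3} and {s0}.
Split {s2,s4,s5} by δ(·,a) → {s4,s5} and {s2}.
The partition is now stable with 5 blocks: {s1,s3} | {s6} | {s4,s5} | {s0} | {s2}.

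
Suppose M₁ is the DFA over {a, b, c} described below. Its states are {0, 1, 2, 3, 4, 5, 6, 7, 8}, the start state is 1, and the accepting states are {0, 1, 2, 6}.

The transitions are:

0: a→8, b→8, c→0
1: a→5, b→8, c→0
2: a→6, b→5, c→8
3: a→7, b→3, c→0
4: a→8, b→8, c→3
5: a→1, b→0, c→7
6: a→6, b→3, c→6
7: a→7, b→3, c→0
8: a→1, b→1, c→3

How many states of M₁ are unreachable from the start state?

Starting at 1 and following transitions, the reachable set is {0, 1, 3, 5, 7, 8}. That leaves 2, 4, 6 unreachable — 3 in total.

3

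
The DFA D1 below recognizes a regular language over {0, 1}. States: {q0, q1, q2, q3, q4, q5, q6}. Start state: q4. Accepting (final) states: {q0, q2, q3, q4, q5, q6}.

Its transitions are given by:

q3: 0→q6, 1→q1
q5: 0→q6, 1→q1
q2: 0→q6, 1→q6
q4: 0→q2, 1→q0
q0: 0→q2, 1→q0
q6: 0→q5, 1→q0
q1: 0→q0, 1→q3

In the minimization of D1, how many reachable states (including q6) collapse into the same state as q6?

1

All states are reachable from the start state.
Start with accepting vs non-accepting: {q0,q2,q3,q4,q5,q6} | {q1}.
Split {q0,q2,q3,q4,q5,q6} by δ(·,1) → {q0,q2,q4,q6} and {q3,q5}.
On input 0, block {q0,q2,q4,q6} splits into {q0,q2,q4} and {q6}.
Split {q0,q2,q4} by δ(·,0) → {q0,q4} and {q2}.
No further refinement is possible. Final partition (5 blocks): {q0,q4} | {q1} | {q3,q5} | {q6} | {q2}.
State q6 belongs to the block {q6}, which has 1 states.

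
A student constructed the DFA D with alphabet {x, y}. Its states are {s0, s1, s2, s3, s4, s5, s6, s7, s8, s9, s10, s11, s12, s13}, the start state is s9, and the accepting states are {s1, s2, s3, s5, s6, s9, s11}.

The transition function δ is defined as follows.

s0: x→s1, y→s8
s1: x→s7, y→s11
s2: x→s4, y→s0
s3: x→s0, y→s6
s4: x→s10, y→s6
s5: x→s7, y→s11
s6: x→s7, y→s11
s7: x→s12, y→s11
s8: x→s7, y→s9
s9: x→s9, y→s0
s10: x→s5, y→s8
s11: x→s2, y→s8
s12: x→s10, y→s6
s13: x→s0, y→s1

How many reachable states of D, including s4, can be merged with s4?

2

Reachable states from the start: {s0,s1,s2,s4,s5,s6,s7,s8,s9,s10,s11,s12}. Unreachable: {s3,s13} — drop them.
P0 = {s1,s2,s5,s6,s9,s11} | {s0,s4,s7,s8,s10,s12}.
Split {s1,s2,s5,s6,s9,s11} by δ(·,x) → {s1,s2,s5,s6} and {s9,s11}.
Split {s1,s2,s5,s6} by δ(·,y) → {s1,s5,s6} and {s2}.
Split {s0,s4,s7,s8,s10,s12} by δ(·,x) → {s4,s7,s8,s12} and {s0,s10}.
Refine {s4,s7,s8,s12} on symbol x: members go to different blocks, giving {s4,s12} and {s7,s8}.
Refine {s9,s11} on symbol x: members go to different blocks, giving {s9} and {s11}.
Refine {s7,s8} on symbol x: members go to different blocks, giving {s7} and {s8}.
No further refinement is possible. Final partition (8 blocks): {s1,s5,s6} | {s4,s12} | {s9} | {s2} | {s0,s10} | {s7} | {s11} | {s8}.
State s4 belongs to the block {s4,s12}, which has 2 states.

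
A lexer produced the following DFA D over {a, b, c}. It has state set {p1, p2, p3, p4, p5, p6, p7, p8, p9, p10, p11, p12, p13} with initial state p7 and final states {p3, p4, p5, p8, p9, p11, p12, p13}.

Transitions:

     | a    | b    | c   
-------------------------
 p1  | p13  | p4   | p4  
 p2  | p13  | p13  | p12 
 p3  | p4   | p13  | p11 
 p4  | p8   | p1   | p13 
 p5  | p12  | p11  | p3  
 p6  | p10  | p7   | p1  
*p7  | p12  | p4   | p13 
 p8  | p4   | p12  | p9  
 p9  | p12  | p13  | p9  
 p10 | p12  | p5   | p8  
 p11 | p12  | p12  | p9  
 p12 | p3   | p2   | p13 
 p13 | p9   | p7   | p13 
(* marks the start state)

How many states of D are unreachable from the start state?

Starting at p7 and following transitions, the reachable set is {p1, p2, p3, p4, p7, p8, p9, p11, p12, p13}. That leaves p5, p6, p10 unreachable — 3 in total.

3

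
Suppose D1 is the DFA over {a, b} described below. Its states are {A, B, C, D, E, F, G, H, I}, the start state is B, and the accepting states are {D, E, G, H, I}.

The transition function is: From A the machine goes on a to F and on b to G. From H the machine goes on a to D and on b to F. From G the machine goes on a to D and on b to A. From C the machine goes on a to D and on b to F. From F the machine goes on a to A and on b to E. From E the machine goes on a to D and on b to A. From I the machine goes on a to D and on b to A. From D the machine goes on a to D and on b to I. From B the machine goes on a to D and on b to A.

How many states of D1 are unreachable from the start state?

2

No path from B leads to C, H; the other 7 states are all reachable.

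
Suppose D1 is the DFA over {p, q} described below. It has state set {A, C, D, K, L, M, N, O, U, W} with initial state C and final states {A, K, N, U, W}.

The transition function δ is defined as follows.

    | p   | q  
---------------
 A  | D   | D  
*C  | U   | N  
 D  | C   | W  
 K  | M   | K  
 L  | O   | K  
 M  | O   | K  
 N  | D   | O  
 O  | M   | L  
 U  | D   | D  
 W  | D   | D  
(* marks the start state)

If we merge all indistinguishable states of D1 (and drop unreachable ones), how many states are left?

7

States {A} cannot be reached from the start state, so discard them.
Initial partition by acceptance: {K,N,U,W} | {C,D,L,M,O}.
Split {K,N,U,W} by δ(·,q) → {N,U,W} and {K}.
Split {C,D,L,M,O} by δ(·,p) → {D,L,M,O} and {C}.
On input p, block {D,L,M,O} splits into {L,M,O} and {D}.
Split {N,U,W} by δ(·,q) → {U,W} and {N}.
Refine {L,M,O} on symbol q: members go to different blocks, giving {L,M} and {O}.
Stable partition: {U,W} | {L,M} | {K} | {C} | {D} | {N} | {O} — 7 equivalence classes.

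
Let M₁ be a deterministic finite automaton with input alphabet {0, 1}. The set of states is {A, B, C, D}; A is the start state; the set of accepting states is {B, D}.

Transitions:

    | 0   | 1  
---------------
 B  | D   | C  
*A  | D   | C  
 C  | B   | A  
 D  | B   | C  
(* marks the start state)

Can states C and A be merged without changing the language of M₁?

Yes

All states are reachable from the start state.
P0 = {B,D} | {A,C}.
The partition is now stable with 2 blocks: {B,D} | {A,C}.
C and A lie in the same block of the stable partition, so they are equivalent — no string distinguishes them.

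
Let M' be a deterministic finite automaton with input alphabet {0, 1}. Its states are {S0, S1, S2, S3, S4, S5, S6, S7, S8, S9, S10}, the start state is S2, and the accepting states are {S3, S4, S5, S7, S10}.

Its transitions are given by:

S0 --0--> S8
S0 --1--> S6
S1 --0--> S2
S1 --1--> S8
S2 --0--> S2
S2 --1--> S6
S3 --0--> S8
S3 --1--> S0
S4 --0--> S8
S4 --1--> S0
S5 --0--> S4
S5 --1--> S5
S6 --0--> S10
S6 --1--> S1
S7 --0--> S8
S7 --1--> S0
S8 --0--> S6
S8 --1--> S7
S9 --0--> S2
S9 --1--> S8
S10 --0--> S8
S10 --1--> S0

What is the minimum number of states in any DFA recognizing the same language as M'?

First remove the unreachable states {S3,S4,S5,S9}; 7 states remain.
Initial partition by acceptance: {S7,S10} | {S0,S1,S2,S6,S8}.
Split {S0,S1,S2,S6,S8} by δ(·,0) → {S0,S1,S2,S8} and {S6}.
Refine {S0,S1,S2,S8} on symbol 0: members go to different blocks, giving {S0,S1,S2} and {S8}.
Refine {S0,S1,S2} on symbol 0: members go to different blocks, giving {S1,S2} and {S0}.
Split {S1,S2} by δ(·,1) → {S1} and {S2}.
No further refinement is possible. Final partition (6 blocks): {S7,S10} | {S1} | {S6} | {S8} | {S0} | {S2}.

6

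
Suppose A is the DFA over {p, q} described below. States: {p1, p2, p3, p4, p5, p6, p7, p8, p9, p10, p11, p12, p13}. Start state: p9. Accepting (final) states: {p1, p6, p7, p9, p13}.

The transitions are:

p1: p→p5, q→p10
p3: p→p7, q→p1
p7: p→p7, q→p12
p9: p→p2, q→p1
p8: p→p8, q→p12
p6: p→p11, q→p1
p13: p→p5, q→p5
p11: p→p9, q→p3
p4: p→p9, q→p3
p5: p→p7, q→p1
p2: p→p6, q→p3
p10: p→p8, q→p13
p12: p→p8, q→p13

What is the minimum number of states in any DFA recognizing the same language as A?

States {p4} cannot be reached from the start state, so discard them.
Start with accepting vs non-accepting: {p1,p6,p7,p9,p13} | {p2,p3,p5,p8,p10,p11,p12}.
On input p, block {p1,p6,p7,p9,p13} splits into {p1,p6,p9,p13} and {p7}.
Refine {p1,p6,p9,p13} on symbol q: members go to different blocks, giving {p1,p13} and {p6,p9}.
Split {p2,p3,p5,p8,p10,p11,p12} by δ(·,p) → {p8,p10,p12} and {p2,p11} and {p3,p5}.
Split {p1,p13} by δ(·,q) → {p1} and {p13}.
Refine {p8,p10,p12} on symbol q: members go to different blocks, giving {p10,p12} and {p8}.
No further refinement is possible. Final partition (8 blocks): {p1} | {p10,p12} | {p7} | {p6,p9} | {p2,p11} | {p3,p5} | {p13} | {p8}.

8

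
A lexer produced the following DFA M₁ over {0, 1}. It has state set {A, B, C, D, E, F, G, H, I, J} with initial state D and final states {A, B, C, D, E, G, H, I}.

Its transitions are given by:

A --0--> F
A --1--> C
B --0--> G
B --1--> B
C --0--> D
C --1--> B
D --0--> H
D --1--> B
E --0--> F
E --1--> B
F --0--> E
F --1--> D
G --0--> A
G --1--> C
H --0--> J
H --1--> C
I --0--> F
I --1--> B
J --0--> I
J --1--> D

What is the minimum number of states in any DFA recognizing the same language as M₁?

4

All states are reachable from the start state.
Start with accepting vs non-accepting: {A,B,C,D,E,G,H,I} | {F,J}.
Split {A,B,C,D,E,G,H,I} by δ(·,0) → {A,E,H,I} and {B,C,D,G}.
Split {B,C,D,G} by δ(·,0) → {B,C} and {D,G}.
No further refinement is possible. Final partition (4 blocks): {A,E,H,I} | {F,J} | {B,C} | {D,G}.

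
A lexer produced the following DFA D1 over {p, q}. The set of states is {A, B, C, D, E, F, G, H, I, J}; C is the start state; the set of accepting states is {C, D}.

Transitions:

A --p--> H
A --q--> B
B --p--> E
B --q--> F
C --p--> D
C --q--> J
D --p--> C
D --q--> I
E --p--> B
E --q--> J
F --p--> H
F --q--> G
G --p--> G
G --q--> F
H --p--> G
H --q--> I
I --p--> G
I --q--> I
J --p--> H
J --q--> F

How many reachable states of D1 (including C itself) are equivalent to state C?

2

States {A,B,E} cannot be reached from the start state, so discard them.
P0 = {C,D} | {F,G,H,I,J}.
The partition is now stable with 2 blocks: {C,D} | {F,G,H,I,J}.
The equivalence class containing C is {C,D}, of size 2.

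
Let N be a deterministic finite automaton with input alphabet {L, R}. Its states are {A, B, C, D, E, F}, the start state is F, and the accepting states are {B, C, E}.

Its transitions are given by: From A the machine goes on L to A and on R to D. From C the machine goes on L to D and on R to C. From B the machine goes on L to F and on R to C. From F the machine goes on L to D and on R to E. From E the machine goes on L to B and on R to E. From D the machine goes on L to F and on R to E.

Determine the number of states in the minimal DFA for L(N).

States {A} cannot be reached from the start state, so discard them.
Start with accepting vs non-accepting: {B,C,E} | {D,F}.
Split {B,C,E} by δ(·,L) → {B,C} and {E}.
Stable partition: {B,C} | {D,F} | {E} — 3 equivalence classes.

3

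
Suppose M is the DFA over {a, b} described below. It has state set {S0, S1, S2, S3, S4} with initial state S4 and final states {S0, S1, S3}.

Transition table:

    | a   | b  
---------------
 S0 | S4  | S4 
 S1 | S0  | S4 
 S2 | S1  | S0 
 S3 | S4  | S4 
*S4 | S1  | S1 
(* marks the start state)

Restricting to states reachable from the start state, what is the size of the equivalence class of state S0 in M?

Reachable states from the start: {S0,S1,S4}. Unreachable: {S2,S3} — drop them.
Initial partition by acceptance: {S0,S1} | {S4}.
Split {S0,S1} by δ(·,a) → {S0} and {S1}.
Stable partition: {S0} | {S4} | {S1} — 3 equivalence classes.
State S0 belongs to the block {S0}, which has 1 states.

1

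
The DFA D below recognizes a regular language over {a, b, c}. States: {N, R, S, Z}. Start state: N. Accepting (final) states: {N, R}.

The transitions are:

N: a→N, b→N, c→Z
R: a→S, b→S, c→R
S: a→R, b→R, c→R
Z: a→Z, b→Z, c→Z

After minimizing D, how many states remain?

First remove the unreachable states {R,S}; 2 states remain.
Start with accepting vs non-accepting: {N} | {Z}.
No further refinement is possible. Final partition (2 blocks): {N} | {Z}.

2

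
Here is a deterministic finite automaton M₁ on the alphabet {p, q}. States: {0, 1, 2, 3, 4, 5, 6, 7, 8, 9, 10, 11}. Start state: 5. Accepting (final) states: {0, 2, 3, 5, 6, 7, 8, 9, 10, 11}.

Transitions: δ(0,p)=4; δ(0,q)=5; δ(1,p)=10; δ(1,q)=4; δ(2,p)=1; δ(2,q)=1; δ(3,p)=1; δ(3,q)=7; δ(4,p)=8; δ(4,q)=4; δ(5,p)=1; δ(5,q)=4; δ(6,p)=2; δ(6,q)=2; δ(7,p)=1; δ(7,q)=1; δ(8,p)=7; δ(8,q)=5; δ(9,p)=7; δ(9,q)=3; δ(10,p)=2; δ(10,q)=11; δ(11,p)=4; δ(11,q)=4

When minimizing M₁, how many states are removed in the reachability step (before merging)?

4

Starting at 5 and following transitions, the reachable set is {1, 2, 4, 5, 7, 8, 10, 11}. That leaves 0, 3, 6, 9 unreachable — 4 in total.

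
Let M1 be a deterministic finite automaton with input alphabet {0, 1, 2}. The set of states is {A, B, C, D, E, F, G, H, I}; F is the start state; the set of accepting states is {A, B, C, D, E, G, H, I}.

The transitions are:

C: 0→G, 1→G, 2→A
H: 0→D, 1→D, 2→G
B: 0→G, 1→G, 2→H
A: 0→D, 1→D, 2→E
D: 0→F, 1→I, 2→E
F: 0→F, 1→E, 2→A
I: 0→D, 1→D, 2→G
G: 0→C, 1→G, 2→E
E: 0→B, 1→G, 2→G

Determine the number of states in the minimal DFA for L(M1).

P0 = {A,B,C,D,E,G,H,I} | {F}.
On input 0, block {A,B,C,D,E,G,H,I} splits into {A,B,C,E,G,H,I} and {D}.
On input 0, block {A,B,C,E,G,H,I} splits into {B,C,E,G} and {A,H,I}.
On input 2, block {B,C,E,G} splits into {B,C} and {E,G}.
No further refinement is possible. Final partition (5 blocks): {B,C} | {F} | {D} | {A,H,I} | {E,G}.

5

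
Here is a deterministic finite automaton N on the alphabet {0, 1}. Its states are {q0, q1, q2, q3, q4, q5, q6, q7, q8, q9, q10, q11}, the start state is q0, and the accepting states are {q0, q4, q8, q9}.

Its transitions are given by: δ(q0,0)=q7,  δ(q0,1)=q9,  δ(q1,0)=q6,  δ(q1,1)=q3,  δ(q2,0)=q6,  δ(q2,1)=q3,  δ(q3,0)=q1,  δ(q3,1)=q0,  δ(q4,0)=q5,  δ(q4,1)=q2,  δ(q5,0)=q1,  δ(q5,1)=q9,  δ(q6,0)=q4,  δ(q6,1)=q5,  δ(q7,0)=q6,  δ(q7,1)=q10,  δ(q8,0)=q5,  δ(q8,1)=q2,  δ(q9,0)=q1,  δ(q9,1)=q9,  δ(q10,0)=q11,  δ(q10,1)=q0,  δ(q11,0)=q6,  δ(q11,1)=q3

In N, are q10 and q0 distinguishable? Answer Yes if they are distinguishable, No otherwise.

Reachable states from the start: {q0,q1,q2,q3,q4,q5,q6,q7,q9,q10,q11}. Unreachable: {q8} — drop them.
Initial partition by acceptance: {q0,q4,q9} | {q1,q2,q3,q5,q6,q7,q10,q11}.
Split {q0,q4,q9} by δ(·,1) → {q0,q9} and {q4}.
On input 0, block {q1,q2,q3,q5,q6,q7,q10,q11} splits into {q1,q2,q3,q5,q7,q10,q11} and {q6}.
Split {q1,q2,q3,q5,q7,q10,q11} by δ(·,0) → {q1,q2,q7,q11} and {q3,q5,q10}.
Stable partition: {q0,q9} | {q1,q2,q7,q11} | {q4} | {q6} | {q3,q5,q10} — 5 equivalence classes.
q10 and q0 end up in different blocks, so they are distinguishable. For instance, the string 'ε' is accepted from only q0.

Yes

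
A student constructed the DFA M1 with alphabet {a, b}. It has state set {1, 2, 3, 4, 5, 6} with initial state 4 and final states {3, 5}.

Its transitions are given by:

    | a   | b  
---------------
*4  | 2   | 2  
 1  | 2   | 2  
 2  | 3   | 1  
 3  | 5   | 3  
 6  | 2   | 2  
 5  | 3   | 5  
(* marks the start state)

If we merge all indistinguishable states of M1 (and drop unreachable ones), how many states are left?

States {6} cannot be reached from the start state, so discard them.
P0 = {3,5} | {1,2,4}.
Split {1,2,4} by δ(·,a) → {1,4} and {2}.
No further refinement is possible. Final partition (3 blocks): {3,5} | {1,4} | {2}.

3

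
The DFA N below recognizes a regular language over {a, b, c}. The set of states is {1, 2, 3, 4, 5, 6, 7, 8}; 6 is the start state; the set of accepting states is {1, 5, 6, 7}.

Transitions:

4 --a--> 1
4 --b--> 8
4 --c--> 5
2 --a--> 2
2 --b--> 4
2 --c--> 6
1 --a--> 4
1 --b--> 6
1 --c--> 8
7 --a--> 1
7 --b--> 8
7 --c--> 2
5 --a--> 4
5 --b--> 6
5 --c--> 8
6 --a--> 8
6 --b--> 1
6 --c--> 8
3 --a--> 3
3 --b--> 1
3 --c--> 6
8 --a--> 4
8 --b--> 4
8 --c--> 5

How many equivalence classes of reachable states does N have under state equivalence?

States {2,3,7} cannot be reached from the start state, so discard them.
Initial partition by acceptance: {1,5,6} | {4,8}.
Split {4,8} by δ(·,a) → {4} and {8}.
Refine {1,5,6} on symbol a: members go to different blocks, giving {1,5} and {6}.
The partition is now stable with 4 blocks: {1,5} | {4} | {8} | {6}.

4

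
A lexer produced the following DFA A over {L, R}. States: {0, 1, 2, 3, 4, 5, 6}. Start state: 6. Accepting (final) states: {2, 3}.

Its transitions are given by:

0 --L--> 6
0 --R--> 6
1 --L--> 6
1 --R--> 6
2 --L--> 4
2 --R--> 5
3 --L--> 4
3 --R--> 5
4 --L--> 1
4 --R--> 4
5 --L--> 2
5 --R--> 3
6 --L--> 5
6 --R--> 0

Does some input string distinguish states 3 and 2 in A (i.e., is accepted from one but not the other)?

No

Start with accepting vs non-accepting: {2,3} | {0,1,4,5,6}.
Refine {0,1,4,5,6} on symbol L: members go to different blocks, giving {0,1,4,6} and {5}.
Split {0,1,4,6} by δ(·,L) → {0,1,4} and {6}.
On input L, block {0,1,4} splits into {0,1} and {4}.
Stable partition: {2,3} | {0,1} | {5} | {6} | {4} — 5 equivalence classes.
3 and 2 lie in the same block of the stable partition, so they are equivalent — no string distinguishes them.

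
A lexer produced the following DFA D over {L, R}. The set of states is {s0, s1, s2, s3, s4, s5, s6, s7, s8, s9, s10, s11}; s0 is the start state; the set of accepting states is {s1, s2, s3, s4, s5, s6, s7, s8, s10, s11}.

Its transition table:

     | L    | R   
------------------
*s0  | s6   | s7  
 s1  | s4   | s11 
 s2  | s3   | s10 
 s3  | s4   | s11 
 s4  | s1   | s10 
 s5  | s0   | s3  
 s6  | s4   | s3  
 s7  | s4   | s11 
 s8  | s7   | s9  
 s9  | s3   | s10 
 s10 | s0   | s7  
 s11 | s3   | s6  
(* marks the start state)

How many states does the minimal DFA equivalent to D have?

6

Reachable states from the start: {s0,s1,s3,s4,s6,s7,s10,s11}. Unreachable: {s2,s5,s8,s9} — drop them.
Start with accepting vs non-accepting: {s1,s3,s4,s6,s7,s10,s11} | {s0}.
Refine {s1,s3,s4,s6,s7,s10,s11} on symbol L: members go to different blocks, giving {s1,s3,s4,s6,s7,s11} and {s10}.
On input R, block {s1,s3,s4,s6,s7,s11} splits into {s1,s3,s6,s7,s11} and {s4}.
On input L, block {s1,s3,s6,s7,s11} splits into {s1,s3,s6,s7} and {s11}.
Refine {s1,s3,s6,s7} on symbol R: members go to different blocks, giving {s1,s3,s7} and {s6}.
The partition is now stable with 6 blocks: {s1,s3,s7} | {s0} | {s10} | {s4} | {s11} | {s6}.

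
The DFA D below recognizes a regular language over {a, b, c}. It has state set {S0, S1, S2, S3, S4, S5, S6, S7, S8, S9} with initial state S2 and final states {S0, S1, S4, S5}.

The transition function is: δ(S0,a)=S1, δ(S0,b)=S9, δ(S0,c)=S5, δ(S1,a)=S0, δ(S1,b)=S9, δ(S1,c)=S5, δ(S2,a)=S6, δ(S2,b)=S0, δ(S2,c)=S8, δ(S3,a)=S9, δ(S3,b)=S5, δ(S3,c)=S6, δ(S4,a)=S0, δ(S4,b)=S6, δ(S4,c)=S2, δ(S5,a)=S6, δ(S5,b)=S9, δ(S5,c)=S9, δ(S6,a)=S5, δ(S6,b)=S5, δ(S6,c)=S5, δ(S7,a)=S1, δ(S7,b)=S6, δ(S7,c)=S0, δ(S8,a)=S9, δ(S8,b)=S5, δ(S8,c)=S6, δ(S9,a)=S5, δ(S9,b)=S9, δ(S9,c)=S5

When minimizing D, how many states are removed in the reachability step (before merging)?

No path from S2 leads to S3, S4, S7; the other 7 states are all reachable.

3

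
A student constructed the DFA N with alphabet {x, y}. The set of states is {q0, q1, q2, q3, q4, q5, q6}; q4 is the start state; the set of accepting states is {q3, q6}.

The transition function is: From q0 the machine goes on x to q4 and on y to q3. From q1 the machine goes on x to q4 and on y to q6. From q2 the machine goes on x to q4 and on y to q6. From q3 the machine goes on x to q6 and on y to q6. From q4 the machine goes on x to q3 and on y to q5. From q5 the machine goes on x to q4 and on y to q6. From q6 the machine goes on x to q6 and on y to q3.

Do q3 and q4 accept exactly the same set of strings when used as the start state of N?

First remove the unreachable states {q0,q1,q2}; 4 states remain.
Start with accepting vs non-accepting: {q3,q6} | {q4,q5}.
On input x, block {q4,q5} splits into {q4} and {q5}.
No further refinement is possible. Final partition (3 blocks): {q3,q6} | {q4} | {q5}.
q3 and q4 end up in different blocks, so they are distinguishable. For instance, the string 'ε' is accepted from only q3.

No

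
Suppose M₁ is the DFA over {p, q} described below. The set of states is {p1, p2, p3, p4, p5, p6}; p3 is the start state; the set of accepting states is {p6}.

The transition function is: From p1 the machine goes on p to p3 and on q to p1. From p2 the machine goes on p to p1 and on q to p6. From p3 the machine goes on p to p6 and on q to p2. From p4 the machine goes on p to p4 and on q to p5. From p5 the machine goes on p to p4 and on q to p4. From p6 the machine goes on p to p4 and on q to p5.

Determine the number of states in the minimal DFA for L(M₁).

5

Start with accepting vs non-accepting: {p6} | {p1,p2,p3,p4,p5}.
Split {p1,p2,p3,p4,p5} by δ(·,p) → {p1,p2,p4,p5} and {p3}.
Split {p1,p2,p4,p5} by δ(·,p) → {p2,p4,p5} and {p1}.
Split {p2,p4,p5} by δ(·,p) → {p4,p5} and {p2}.
Stable partition: {p6} | {p4,p5} | {p3} | {p1} | {p2} — 5 equivalence classes.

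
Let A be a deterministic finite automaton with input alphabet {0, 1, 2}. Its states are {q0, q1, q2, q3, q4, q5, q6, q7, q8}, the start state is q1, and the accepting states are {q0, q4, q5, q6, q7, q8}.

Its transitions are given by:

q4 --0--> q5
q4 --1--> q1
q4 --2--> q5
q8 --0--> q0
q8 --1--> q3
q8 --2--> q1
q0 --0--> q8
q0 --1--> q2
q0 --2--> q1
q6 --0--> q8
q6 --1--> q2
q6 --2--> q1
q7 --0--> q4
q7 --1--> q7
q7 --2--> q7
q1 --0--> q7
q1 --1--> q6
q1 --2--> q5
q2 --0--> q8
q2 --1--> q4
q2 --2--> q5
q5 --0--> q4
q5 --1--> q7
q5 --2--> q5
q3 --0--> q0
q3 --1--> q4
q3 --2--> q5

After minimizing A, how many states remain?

5

Every state is reachable, so we keep all 9.
P0 = {q0,q4,q5,q6,q7,q8} | {q1,q2,q3}.
On input 1, block {q0,q4,q5,q6,q7,q8} splits into {q0,q4,q6,q8} and {q5,q7}.
Refine {q0,q4,q6,q8} on symbol 0: members go to different blocks, giving {q0,q6,q8} and {q4}.
Split {q1,q2,q3} by δ(·,0) → {q2,q3} and {q1}.
The partition is now stable with 5 blocks: {q0,q6,q8} | {q2,q3} | {q5,q7} | {q4} | {q1}.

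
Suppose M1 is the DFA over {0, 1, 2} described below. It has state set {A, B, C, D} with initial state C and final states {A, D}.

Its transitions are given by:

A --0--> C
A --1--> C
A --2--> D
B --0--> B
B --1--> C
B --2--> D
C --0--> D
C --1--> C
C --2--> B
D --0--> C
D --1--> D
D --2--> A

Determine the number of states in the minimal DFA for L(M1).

P0 = {A,D} | {B,C}.
On input 1, block {A,D} splits into {A} and {D}.
Split {B,C} by δ(·,0) → {B} and {C}.
No further refinement is possible. Final partition (4 blocks): {A} | {B} | {D} | {C}.

4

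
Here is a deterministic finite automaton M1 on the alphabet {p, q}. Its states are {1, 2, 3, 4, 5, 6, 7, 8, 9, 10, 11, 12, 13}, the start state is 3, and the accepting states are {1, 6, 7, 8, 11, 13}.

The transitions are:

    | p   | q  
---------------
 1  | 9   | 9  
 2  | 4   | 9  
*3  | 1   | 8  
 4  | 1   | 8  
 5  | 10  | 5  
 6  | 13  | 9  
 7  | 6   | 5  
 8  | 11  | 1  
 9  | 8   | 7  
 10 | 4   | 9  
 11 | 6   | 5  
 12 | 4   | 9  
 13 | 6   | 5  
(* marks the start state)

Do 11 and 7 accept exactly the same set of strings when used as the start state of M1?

First remove the unreachable states {2,12}; 11 states remain.
Initial partition by acceptance: {1,6,7,8,11,13} | {3,4,5,9,10}.
On input p, block {1,6,7,8,11,13} splits into {6,7,8,11,13} and {1}.
On input q, block {6,7,8,11,13} splits into {6,7,11,13} and {8}.
Refine {3,4,5,9,10} on symbol p: members go to different blocks, giving {3,4} and {5,10} and {9}.
Refine {6,7,11,13} on symbol q: members go to different blocks, giving {7,11,13} and {6}.
On input p, block {5,10} splits into {5} and {10}.
No further refinement is possible. Final partition (8 blocks): {7,11,13} | {3,4} | {1} | {8} | {5} | {9} | {6} | {10}.
11 and 7 lie in the same block of the stable partition, so they are equivalent — no string distinguishes them.

Yes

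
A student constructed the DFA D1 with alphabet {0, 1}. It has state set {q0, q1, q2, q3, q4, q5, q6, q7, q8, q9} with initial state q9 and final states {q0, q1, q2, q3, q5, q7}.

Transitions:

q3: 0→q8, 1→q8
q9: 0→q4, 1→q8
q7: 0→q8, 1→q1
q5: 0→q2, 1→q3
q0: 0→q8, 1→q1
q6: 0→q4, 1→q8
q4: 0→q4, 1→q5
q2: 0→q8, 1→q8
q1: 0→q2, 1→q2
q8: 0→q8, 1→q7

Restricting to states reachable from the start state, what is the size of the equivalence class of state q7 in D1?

States {q0,q6} cannot be reached from the start state, so discard them.
Start with accepting vs non-accepting: {q1,q2,q3,q5,q7} | {q4,q8,q9}.
Split {q1,q2,q3,q5,q7} by δ(·,0) → {q2,q3,q7} and {q1,q5}.
On input 1, block {q2,q3,q7} splits into {q2,q3} and {q7}.
Refine {q4,q8,q9} on symbol 1: members go to different blocks, giving {q4} and {q8} and {q9}.
The partition is now stable with 6 blocks: {q2,q3} | {q4} | {q1,q5} | {q7} | {q8} | {q9}.
The equivalence class containing q7 is {q7}, of size 1.

1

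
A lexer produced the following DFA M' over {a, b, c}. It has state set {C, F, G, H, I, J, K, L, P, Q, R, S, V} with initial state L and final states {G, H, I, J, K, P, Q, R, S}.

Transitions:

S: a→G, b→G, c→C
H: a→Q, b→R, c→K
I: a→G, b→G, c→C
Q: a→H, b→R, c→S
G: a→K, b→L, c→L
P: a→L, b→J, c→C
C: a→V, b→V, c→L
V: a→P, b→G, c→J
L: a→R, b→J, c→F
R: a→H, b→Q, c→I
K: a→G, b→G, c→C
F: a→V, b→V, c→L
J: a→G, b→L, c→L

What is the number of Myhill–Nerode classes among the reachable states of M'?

8

P0 = {G,H,I,J,K,P,Q,R,S} | {C,F,L,V}.
Refine {G,H,I,J,K,P,Q,R,S} on symbol a: members go to different blocks, giving {G,H,I,J,K,Q,R,S} and {P}.
Refine {G,H,I,J,K,Q,R,S} on symbol b: members go to different blocks, giving {H,I,K,Q,R,S} and {G,J}.
On input a, block {H,I,K,Q,R,S} splits into {I,K,S} and {H,Q,R}.
On input a, block {C,F,L,V} splits into {C,F} and {L} and {V}.
On input a, block {G,J} splits into {J} and {G}.
No further refinement is possible. Final partition (8 blocks): {I,K,S} | {C,F} | {P} | {J} | {H,Q,R} | {L} | {V} | {G}.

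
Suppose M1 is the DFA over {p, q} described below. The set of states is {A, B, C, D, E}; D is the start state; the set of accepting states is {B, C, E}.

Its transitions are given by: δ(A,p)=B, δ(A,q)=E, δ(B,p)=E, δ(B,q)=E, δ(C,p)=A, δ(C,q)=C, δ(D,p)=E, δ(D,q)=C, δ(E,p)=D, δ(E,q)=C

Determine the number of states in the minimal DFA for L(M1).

5

Initial partition by acceptance: {B,C,E} | {A,D}.
Refine {B,C,E} on symbol p: members go to different blocks, giving {C,E} and {B}.
Refine {A,D} on symbol p: members go to different blocks, giving {A} and {D}.
On input p, block {C,E} splits into {C} and {E}.
No further refinement is possible. Final partition (5 blocks): {C} | {A} | {B} | {D} | {E}.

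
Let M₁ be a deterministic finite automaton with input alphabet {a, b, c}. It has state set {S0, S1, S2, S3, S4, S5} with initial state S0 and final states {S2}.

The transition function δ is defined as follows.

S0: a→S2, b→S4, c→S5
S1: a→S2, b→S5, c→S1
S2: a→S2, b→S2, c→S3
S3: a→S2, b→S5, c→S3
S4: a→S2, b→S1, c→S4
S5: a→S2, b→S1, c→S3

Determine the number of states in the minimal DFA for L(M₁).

All states are reachable from the start state.
P0 = {S2} | {S0,S1,S3,S4,S5}.
Stable partition: {S2} | {S0,S1,S3,S4,S5} — 2 equivalence classes.

2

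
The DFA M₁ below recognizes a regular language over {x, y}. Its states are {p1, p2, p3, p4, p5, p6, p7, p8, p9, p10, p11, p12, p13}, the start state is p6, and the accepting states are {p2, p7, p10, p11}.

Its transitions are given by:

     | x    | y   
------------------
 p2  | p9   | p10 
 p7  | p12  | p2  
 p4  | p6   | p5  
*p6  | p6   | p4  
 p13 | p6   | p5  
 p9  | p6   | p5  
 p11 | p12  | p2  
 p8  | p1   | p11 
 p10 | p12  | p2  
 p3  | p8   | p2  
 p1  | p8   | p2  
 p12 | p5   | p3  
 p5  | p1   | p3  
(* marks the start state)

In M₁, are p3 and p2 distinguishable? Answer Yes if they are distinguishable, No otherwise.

Reachable states from the start: {p1,p2,p3,p4,p5,p6,p8,p9,p10,p11,p12}. Unreachable: {p7,p13} — drop them.
P0 = {p2,p10,p11} | {p1,p3,p4,p5,p6,p8,p9,p12}.
On input y, block {p1,p3,p4,p5,p6,p8,p9,p12} splits into {p4,p5,p6,p9,p12} and {p1,p3,p8}.
Refine {p4,p5,p6,p9,p12} on symbol x: members go to different blocks, giving {p4,p6,p9,p12} and {p5}.
On input x, block {p4,p6,p9,p12} splits into {p4,p6,p9} and {p12}.
Refine {p2,p10,p11} on symbol x: members go to different blocks, giving {p10,p11} and {p2}.
Refine {p4,p6,p9} on symbol y: members go to different blocks, giving {p4,p9} and {p6}.
On input y, block {p1,p3,p8} splits into {p1,p3} and {p8}.
The partition is now stable with 8 blocks: {p10,p11} | {p4,p9} | {p1,p3} | {p5} | {p12} | {p2} | {p6} | {p8}.
p3 and p2 end up in different blocks, so they are distinguishable. For instance, the string 'ε' is accepted from only p2.

Yes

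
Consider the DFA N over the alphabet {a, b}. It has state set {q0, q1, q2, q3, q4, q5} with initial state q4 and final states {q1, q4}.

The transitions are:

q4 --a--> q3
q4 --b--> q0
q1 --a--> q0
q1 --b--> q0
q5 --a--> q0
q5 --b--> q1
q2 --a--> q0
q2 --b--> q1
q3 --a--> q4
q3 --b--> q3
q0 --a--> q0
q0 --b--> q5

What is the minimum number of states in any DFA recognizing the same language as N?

First remove the unreachable states {q2}; 5 states remain.
Initial partition by acceptance: {q1,q4} | {q0,q3,q5}.
Refine {q0,q3,q5} on symbol a: members go to different blocks, giving {q0,q5} and {q3}.
On input a, block {q1,q4} splits into {q1} and {q4}.
Split {q0,q5} by δ(·,b) → {q0} and {q5}.
No further refinement is possible. Final partition (5 blocks): {q1} | {q0} | {q3} | {q4} | {q5}.

5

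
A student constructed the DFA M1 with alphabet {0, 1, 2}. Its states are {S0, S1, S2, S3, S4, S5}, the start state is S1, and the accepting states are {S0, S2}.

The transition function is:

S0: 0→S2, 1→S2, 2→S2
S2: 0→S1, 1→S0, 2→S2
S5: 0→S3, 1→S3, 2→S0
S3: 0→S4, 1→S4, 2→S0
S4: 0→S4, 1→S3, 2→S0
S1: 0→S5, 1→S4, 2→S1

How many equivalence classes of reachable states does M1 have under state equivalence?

Start with accepting vs non-accepting: {S0,S2} | {S1,S3,S4,S5}.
On input 0, block {S0,S2} splits into {S0} and {S2}.
On input 2, block {S1,S3,S4,S5} splits into {S3,S4,S5} and {S1}.
Stable partition: {S0} | {S3,S4,S5} | {S2} | {S1} — 4 equivalence classes.

4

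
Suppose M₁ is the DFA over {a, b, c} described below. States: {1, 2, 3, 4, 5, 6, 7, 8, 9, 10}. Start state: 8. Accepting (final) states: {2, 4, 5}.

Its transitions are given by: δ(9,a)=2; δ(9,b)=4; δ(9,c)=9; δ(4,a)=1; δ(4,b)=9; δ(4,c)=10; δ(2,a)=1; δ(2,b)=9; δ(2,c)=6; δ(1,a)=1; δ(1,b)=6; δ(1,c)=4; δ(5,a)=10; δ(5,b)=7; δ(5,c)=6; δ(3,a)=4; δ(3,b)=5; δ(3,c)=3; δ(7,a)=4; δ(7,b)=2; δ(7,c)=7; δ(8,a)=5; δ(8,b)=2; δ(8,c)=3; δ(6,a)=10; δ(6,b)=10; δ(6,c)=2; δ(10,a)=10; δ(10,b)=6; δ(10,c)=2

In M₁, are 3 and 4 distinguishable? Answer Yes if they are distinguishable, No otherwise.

Yes

Start with accepting vs non-accepting: {2,4,5} | {1,3,6,7,8,9,10}.
Refine {1,3,6,7,8,9,10} on symbol a: members go to different blocks, giving {3,7,8,9} and {1,6,10}.
The partition is now stable with 3 blocks: {2,4,5} | {3,7,8,9} | {1,6,10}.
3 and 4 end up in different blocks, so they are distinguishable. For instance, the string 'ε' is accepted from only 4.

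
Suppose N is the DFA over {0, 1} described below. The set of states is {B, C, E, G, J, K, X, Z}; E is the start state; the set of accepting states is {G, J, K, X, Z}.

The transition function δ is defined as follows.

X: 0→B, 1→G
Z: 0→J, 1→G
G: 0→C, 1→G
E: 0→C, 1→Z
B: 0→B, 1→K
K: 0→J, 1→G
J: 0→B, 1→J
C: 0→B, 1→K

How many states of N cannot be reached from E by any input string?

1

No path from E leads to X; the other 7 states are all reachable.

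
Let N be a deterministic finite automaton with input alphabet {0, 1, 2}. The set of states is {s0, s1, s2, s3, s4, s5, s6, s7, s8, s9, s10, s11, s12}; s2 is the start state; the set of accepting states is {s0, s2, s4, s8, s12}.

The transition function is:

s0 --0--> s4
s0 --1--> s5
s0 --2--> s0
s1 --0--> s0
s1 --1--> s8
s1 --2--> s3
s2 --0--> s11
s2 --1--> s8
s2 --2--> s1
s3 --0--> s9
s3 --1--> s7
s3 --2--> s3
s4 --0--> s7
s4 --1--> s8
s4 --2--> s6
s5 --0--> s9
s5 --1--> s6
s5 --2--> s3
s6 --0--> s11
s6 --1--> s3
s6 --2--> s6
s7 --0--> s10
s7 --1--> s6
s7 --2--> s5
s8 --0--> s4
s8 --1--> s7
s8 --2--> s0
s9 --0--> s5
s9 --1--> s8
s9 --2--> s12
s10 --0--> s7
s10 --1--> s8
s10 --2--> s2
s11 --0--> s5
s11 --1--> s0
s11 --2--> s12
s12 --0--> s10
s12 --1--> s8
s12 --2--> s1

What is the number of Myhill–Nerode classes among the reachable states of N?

6

Start with accepting vs non-accepting: {s0,s2,s4,s8,s12} | {s1,s3,s5,s6,s7,s9,s10,s11}.
Refine {s0,s2,s4,s8,s12} on symbol 0: members go to different blocks, giving {s2,s4,s12} and {s0,s8}.
Refine {s1,s3,s5,s6,s7,s9,s10,s11} on symbol 0: members go to different blocks, giving {s3,s5,s6,s7,s9,s10,s11} and {s1}.
On input 2, block {s2,s4,s12} splits into {s2,s12} and {s4}.
Refine {s3,s5,s6,s7,s9,s10,s11} on symbol 1: members go to different blocks, giving {s3,s5,s6,s7} and {s9,s10,s11}.
The partition is now stable with 6 blocks: {s2,s12} | {s3,s5,s6,s7} | {s0,s8} | {s1} | {s4} | {s9,s10,s11}.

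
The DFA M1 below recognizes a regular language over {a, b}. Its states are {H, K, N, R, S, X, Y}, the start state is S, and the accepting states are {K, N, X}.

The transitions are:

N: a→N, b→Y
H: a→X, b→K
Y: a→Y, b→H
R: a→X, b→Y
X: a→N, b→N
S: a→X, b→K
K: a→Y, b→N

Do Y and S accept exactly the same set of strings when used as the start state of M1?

No

States {R} cannot be reached from the start state, so discard them.
P0 = {K,N,X} | {H,S,Y}.
Refine {K,N,X} on symbol a: members go to different blocks, giving {N,X} and {K}.
On input b, block {N,X} splits into {N} and {X}.
Refine {H,S,Y} on symbol a: members go to different blocks, giving {H,S} and {Y}.
Stable partition: {N} | {H,S} | {K} | {X} | {Y} — 5 equivalence classes.
Y and S end up in different blocks, so they are distinguishable. For instance, the string 'a' is accepted from only S.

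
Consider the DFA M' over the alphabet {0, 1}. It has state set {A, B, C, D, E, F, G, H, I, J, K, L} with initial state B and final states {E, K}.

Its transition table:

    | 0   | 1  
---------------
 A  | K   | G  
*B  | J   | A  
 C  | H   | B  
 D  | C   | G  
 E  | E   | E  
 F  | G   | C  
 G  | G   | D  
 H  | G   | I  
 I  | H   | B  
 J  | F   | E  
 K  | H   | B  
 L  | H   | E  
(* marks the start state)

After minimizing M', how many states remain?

Reachable states from the start: {A,B,C,D,E,F,G,H,I,J,K}. Unreachable: {L} — drop them.
Initial partition by acceptance: {E,K} | {A,B,C,D,F,G,H,I,J}.
On input 0, block {E,K} splits into {E} and {K}.
Split {A,B,C,D,F,G,H,I,J} by δ(·,0) → {B,C,D,F,G,H,I,J} and {A}.
Split {B,C,D,F,G,H,I,J} by δ(·,1) → {C,D,F,G,H,I} and {B} and {J}.
Refine {C,D,F,G,H,I} on symbol 1: members go to different blocks, giving {D,F,G,H} and {C,I}.
Refine {D,F,G,H} on symbol 0: members go to different blocks, giving {F,G,H} and {D}.
On input 1, block {F,G,H} splits into {F,H} and {G}.
No further refinement is possible. Final partition (9 blocks): {E} | {F,H} | {K} | {A} | {B} | {J} | {C,I} | {D} | {G}.

9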